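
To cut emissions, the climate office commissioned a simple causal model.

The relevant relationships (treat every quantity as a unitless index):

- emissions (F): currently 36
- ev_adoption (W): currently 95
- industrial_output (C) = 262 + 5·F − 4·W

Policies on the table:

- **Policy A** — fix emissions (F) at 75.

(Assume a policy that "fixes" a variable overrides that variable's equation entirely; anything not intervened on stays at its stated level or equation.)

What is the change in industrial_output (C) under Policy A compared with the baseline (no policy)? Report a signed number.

Baseline:
  F = 36
  W = 95
  C = 262 + 5·36 − 4·95 = 62
Policy A (F := 75):
  F = 75
  W = 95
  C = 262 + 5·75 − 4·95 = 257
Change in C: 257 − 62 = 195

195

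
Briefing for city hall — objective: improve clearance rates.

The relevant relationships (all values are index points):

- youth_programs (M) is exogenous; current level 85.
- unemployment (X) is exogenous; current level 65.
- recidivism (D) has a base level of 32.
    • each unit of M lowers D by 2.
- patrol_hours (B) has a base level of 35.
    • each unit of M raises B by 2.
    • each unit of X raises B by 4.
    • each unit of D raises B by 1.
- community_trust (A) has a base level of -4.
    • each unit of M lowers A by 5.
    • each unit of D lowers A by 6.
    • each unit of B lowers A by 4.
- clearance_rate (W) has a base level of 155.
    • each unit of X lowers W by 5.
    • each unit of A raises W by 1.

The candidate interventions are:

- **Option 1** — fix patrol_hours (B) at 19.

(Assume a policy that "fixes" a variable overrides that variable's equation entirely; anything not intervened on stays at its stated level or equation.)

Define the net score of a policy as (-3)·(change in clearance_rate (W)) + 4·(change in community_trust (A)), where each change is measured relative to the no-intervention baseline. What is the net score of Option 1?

1232

Baseline:
  M = 85
  X = 65
  D = 32 − 2·85 = -138
  B = 35 + 2·85 + 4·65 + (-138) = 327
  A = -4 − 5·85 − 6·(-138) − 4·327 = -909
  W = 155 − 5·65 + (-909) = -1079
Option 1 (B := 19):
  M = 85
  X = 65
  D = 32 − 2·85 = -138
  B = 19
  A = -4 − 5·85 − 6·(-138) − 4·19 = 323
  W = 155 − 5·65 + 323 = 153
ΔW = 153 − (-1079) = 1232; ΔA = 323 − (-909) = 1232
Score = (-3)·1232 + 4·1232 = 1232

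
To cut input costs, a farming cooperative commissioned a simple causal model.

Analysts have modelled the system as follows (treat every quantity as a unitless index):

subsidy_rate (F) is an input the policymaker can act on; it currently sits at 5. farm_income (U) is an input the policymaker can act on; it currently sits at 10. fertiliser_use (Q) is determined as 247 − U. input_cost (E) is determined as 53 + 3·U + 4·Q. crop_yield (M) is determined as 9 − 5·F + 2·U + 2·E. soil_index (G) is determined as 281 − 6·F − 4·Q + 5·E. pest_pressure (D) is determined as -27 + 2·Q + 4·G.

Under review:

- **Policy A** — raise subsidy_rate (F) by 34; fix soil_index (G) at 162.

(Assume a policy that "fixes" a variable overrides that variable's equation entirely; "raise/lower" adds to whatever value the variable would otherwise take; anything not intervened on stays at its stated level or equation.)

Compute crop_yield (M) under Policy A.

Policy A (F + 34, G := 162):
  F = 5 + 34 = 39
  U = 10
  Q = 247 − 10 = 237
  E = 53 + 3·10 + 4·237 = 1031
  M = 9 − 5·39 + 2·10 + 2·1031 = 1896

1896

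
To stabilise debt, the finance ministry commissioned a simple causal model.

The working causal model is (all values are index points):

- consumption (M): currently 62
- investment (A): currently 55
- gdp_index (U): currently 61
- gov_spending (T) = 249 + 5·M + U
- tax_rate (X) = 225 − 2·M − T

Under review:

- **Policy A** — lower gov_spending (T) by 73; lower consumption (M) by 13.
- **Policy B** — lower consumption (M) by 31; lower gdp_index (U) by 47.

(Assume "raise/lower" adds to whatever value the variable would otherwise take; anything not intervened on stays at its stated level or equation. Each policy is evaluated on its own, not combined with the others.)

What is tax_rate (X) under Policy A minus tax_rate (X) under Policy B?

-100

Policy A (T − 73, M − 13):
  M = 62 − 13 = 49
  U = 61
  T = 249 + 5·49 + 61 (−73 from intervention) = 482
  X = 225 − 2·49 − 482 = -355
Policy B (M − 31, U − 47):
  M = 62 − 31 = 31
  U = 61 − 47 = 14
  T = 249 + 5·31 + 14 = 418
  X = 225 − 2·31 − 418 = -255
X: -355 − (-255) = -100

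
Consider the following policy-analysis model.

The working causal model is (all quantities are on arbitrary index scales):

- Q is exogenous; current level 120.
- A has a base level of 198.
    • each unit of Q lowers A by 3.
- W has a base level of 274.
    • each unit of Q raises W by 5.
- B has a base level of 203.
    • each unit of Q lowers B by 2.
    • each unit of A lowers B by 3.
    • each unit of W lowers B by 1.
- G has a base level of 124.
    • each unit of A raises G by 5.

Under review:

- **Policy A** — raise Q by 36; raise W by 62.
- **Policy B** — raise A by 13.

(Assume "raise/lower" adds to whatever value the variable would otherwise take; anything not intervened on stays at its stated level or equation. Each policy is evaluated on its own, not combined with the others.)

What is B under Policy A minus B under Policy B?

49

Policy A (Q + 36, W + 62):
  Q = 120 + 36 = 156
  A = 198 − 3·156 = -270
  W = 274 + 5·156 (+62 from intervention) = 1116
  B = 203 − 2·156 − 3·(-270) − 1116 = -415
Policy B (A + 13):
  Q = 120
  A = 198 − 3·120 (+13 from intervention) = -149
  W = 274 + 5·120 = 874
  B = 203 − 2·120 − 3·(-149) − 874 = -464
B: -415 − (-464) = 49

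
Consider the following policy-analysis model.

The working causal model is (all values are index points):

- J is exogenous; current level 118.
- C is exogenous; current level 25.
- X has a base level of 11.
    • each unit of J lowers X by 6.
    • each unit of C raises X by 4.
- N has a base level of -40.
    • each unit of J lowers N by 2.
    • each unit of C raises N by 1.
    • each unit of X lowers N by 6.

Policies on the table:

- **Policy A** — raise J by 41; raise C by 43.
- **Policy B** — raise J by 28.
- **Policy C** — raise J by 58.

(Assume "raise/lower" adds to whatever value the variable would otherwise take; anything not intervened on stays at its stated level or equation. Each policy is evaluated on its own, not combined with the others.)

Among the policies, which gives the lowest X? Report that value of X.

-945

Policy A (J + 41, C + 43):
  J = 118 + 41 = 159
  C = 25 + 43 = 68
  X = 11 − 6·159 + 4·68 = -671
Policy B (J + 28):
  J = 118 + 28 = 146
  C = 25
  X = 11 − 6·146 + 4·25 = -765
Policy C (J + 58):
  J = 118 + 58 = 176
  C = 25
  X = 11 − 6·176 + 4·25 = -945
Comparing — Policy A: X=-671, Policy B: X=-765, Policy C: X=-945. Lowest is -945 (Policy C).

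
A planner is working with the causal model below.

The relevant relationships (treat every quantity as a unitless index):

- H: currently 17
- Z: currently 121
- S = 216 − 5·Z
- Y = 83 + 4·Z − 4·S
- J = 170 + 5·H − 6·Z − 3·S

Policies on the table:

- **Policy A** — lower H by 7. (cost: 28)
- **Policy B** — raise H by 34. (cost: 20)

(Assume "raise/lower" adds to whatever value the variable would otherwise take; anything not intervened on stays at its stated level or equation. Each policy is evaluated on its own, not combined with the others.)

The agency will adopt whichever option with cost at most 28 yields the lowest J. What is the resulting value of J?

Policy A (H − 7):
  H = 17 − 7 = 10
  Z = 121
  S = 216 − 5·121 = -389
  J = 170 + 5·10 − 6·121 − 3·(-389) = 661
Policy B (H + 34):
  H = 17 + 34 = 51
  Z = 121
  S = 216 − 5·121 = -389
  J = 170 + 5·51 − 6·121 − 3·(-389) = 866
Comparing — Policy A: J=661, Policy B: J=866. Lowest is 661 (Policy A).

661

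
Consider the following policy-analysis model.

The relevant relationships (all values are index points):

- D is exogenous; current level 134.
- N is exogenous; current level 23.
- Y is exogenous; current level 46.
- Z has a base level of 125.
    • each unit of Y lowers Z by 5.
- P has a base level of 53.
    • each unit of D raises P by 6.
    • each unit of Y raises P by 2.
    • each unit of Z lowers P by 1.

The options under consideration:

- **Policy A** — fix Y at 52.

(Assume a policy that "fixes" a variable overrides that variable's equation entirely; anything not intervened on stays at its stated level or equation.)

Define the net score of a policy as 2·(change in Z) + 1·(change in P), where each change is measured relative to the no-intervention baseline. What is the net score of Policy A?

-18

Baseline:
  D = 134
  Y = 46
  Z = 125 − 5·46 = -105
  P = 53 + 6·134 + 2·46 − (-105) = 1054
Policy A (Y := 52):
  D = 134
  Y = 52
  Z = 125 − 5·52 = -135
  P = 53 + 6·134 + 2·52 − (-135) = 1096
ΔZ = -135 − (-105) = -30; ΔP = 1096 − 1054 = 42
Score = 2·(-30) + 1·42 = -18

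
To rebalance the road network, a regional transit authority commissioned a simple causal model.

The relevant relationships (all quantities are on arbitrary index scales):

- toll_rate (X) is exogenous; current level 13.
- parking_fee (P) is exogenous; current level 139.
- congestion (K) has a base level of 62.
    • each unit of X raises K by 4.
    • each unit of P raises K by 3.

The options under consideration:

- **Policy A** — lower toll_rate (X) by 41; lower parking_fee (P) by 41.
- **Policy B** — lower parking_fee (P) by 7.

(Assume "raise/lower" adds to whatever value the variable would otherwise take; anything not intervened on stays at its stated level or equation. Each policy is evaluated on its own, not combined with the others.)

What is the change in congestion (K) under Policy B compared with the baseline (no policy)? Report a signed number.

-21

Baseline:
  X = 13
  P = 139
  K = 62 + 4·13 + 3·139 = 531
Policy B (P − 7):
  X = 13
  P = 139 − 7 = 132
  K = 62 + 4·13 + 3·132 = 510
Change in K: 510 − 531 = -21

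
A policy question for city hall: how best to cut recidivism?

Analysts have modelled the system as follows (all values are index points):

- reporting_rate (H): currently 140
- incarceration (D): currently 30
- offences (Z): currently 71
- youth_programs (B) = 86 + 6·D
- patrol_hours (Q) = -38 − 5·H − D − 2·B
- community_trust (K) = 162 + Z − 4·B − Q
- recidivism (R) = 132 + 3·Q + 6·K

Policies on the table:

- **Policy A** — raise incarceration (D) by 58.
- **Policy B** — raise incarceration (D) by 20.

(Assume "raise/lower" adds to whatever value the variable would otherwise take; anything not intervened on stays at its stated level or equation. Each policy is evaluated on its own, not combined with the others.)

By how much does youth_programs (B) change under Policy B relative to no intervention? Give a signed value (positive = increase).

Baseline:
  D = 30
  B = 86 + 6·30 = 266
Policy B (D + 20):
  D = 30 + 20 = 50
  B = 86 + 6·50 = 386
Change in B: 386 − 266 = 120

120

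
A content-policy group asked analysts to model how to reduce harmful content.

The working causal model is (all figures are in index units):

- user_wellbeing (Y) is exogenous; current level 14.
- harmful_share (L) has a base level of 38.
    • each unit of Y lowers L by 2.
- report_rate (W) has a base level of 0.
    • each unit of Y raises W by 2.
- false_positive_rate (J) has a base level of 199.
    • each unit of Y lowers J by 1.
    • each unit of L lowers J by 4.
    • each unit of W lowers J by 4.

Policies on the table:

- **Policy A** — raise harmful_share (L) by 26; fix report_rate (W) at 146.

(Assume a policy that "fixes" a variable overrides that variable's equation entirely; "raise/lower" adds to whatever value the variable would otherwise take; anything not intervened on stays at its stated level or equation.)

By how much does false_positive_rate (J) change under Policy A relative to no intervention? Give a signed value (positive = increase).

Baseline:
  Y = 14
  L = 38 − 2·14 = 10
  W = 0 + 2·14 = 28
  J = 199 − 14 − 4·10 − 4·28 = 33
Policy A (L + 26, W := 146):
  Y = 14
  L = 38 − 2·14 (+26 from intervention) = 36
  W = 146
  J = 199 − 14 − 4·36 − 4·146 = -543
Change in J: -543 − 33 = -576

-576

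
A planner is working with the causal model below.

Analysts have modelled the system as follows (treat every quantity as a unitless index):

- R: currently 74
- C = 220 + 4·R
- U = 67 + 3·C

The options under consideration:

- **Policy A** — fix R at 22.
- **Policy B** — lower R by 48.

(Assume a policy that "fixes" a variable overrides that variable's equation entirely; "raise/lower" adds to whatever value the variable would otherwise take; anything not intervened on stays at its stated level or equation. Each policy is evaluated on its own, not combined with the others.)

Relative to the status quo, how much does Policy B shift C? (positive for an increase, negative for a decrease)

-192

Baseline:
  R = 74
  C = 220 + 4·74 = 516
Policy B (R − 48):
  R = 74 − 48 = 26
  C = 220 + 4·26 = 324
Change in C: 324 − 516 = -192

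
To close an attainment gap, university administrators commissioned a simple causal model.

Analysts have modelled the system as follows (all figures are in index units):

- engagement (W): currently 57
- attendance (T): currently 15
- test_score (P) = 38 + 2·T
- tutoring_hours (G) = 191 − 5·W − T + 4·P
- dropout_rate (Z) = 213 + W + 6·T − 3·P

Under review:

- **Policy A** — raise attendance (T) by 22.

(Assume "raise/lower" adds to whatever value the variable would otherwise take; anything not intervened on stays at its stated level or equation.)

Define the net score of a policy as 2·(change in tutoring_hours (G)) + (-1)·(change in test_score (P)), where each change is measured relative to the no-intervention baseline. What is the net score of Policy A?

264

Baseline:
  W = 57
  T = 15
  P = 38 + 2·15 = 68
  G = 191 − 5·57 − 15 + 4·68 = 163
Policy A (T + 22):
  W = 57
  T = 15 + 22 = 37
  P = 38 + 2·37 = 112
  G = 191 − 5·57 − 37 + 4·112 = 317
ΔG = 317 − 163 = 154; ΔP = 112 − 68 = 44
Score = 2·154 + (-1)·44 = 264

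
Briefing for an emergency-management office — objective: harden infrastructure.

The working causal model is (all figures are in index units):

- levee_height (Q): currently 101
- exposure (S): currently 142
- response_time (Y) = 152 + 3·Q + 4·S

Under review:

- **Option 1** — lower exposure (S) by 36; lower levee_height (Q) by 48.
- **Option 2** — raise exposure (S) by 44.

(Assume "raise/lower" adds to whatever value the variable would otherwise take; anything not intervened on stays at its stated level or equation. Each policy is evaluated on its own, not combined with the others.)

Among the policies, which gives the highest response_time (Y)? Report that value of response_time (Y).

1199

Option 1 (S − 36, Q − 48):
  Q = 101 − 48 = 53
  S = 142 − 36 = 106
  Y = 152 + 3·53 + 4·106 = 735
Option 2 (S + 44):
  Q = 101
  S = 142 + 44 = 186
  Y = 152 + 3·101 + 4·186 = 1199
Comparing — Option 1: Y=735, Option 2: Y=1199. Highest is 1199 (Option 2).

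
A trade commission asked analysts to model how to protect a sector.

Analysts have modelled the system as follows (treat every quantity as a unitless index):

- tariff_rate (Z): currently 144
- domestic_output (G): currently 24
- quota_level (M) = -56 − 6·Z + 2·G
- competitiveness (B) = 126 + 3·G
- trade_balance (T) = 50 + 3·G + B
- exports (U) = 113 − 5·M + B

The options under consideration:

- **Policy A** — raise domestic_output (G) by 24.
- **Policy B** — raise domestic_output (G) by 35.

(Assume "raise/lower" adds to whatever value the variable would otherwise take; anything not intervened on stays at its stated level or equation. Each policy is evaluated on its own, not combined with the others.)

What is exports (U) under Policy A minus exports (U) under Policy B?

77

Policy A (G + 24):
  Z = 144
  G = 24 + 24 = 48
  M = -56 − 6·144 + 2·48 = -824
  B = 126 + 3·48 = 270
  U = 113 − 5·(-824) + 270 = 4503
Policy B (G + 35):
  Z = 144
  G = 24 + 35 = 59
  M = -56 − 6·144 + 2·59 = -802
  B = 126 + 3·59 = 303
  U = 113 − 5·(-802) + 303 = 4426
U: 4503 − 4426 = 77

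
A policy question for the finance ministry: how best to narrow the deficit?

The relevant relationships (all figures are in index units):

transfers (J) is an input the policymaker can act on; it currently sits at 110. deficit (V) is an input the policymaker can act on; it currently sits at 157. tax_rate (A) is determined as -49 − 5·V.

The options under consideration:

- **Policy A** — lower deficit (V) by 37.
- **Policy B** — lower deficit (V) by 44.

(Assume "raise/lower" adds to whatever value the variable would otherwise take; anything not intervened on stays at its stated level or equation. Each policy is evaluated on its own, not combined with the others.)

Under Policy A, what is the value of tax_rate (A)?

-649

Policy A (V − 37):
  V = 157 − 37 = 120
  A = -49 − 5·120 = -649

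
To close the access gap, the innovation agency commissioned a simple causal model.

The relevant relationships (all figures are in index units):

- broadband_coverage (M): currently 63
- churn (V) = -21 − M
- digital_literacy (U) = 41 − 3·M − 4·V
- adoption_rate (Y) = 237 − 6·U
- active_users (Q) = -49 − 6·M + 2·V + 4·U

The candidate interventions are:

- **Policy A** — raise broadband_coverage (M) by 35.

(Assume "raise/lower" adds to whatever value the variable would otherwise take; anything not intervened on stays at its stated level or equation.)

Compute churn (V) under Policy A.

Policy A (M + 35):
  M = 63 + 35 = 98
  V = -21 − 98 = -119

-119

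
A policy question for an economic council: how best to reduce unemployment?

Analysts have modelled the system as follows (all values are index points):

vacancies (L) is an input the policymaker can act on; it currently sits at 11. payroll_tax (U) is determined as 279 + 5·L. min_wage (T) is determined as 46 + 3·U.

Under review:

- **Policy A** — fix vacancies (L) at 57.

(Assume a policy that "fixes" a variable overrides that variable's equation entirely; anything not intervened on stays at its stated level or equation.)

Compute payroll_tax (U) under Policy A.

Policy A (L := 57):
  L = 57
  U = 279 + 5·57 = 564

564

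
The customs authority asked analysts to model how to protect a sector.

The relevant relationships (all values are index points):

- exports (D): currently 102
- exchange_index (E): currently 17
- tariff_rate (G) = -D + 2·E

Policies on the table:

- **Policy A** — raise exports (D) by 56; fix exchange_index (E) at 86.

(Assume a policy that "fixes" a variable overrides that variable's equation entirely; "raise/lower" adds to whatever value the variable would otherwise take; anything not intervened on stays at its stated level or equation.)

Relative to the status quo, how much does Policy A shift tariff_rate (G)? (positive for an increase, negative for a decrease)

Baseline:
  D = 102
  E = 17
  G = 0 − 102 + 2·17 = -68
Policy A (D + 56, E := 86):
  D = 102 + 56 = 158
  E = 86
  G = 0 − 158 + 2·86 = 14
Change in G: 14 − (-68) = 82

82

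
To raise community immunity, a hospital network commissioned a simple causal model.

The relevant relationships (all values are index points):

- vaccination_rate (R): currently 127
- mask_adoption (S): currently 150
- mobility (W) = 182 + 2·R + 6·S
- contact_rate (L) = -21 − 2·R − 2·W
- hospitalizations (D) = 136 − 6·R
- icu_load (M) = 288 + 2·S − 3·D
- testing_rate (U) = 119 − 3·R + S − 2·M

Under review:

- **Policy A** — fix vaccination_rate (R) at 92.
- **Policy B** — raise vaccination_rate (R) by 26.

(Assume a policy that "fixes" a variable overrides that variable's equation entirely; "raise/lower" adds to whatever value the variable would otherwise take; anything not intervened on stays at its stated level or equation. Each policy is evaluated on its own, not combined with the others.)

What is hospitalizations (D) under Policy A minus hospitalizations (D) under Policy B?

Policy A (R := 92):
  R = 92
  D = 136 − 6·92 = -416
Policy B (R + 26):
  R = 127 + 26 = 153
  D = 136 − 6·153 = -782
D: -416 − (-782) = 366

366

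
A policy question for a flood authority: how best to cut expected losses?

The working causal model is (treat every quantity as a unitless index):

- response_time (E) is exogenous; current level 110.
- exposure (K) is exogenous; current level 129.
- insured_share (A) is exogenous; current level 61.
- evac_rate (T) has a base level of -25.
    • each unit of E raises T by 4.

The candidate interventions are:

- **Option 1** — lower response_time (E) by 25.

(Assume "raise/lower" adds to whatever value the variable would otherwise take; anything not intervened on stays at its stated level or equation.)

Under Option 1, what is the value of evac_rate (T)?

Option 1 (E − 25):
  E = 110 − 25 = 85
  T = -25 + 4·85 = 315

315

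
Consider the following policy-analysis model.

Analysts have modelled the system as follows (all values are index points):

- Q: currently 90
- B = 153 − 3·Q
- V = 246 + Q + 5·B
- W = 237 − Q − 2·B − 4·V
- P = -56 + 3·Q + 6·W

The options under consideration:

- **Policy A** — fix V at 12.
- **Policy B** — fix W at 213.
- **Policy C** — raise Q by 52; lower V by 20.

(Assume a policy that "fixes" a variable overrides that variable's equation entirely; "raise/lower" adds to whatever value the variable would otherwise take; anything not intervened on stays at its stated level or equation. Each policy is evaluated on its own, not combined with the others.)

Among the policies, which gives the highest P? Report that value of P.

Policy A (V := 12):
  Q = 90
  B = 153 − 3·90 = -117
  V = 12
  W = 237 − 90 − 2·(-117) − 4·12 = 333
  P = -56 + 3·90 + 6·333 = 2212
Policy B (W := 213):
  Q = 90
  B = 153 − 3·90 = -117
  V = 246 + 90 + 5·(-117) = -249
  W = 213
  P = -56 + 3·90 + 6·213 = 1492
Policy C (Q + 52, V − 20):
  Q = 90 + 52 = 142
  B = 153 − 3·142 = -273
  V = 246 + 142 + 5·(-273) (−20 from intervention) = -997
  W = 237 − 142 − 2·(-273) − 4·(-997) = 4629
  P = -56 + 3·142 + 6·4629 = 28144
Comparing — Policy A: P=2212, Policy B: P=1492, Policy C: P=28144. Highest is 28144 (Policy C).

28144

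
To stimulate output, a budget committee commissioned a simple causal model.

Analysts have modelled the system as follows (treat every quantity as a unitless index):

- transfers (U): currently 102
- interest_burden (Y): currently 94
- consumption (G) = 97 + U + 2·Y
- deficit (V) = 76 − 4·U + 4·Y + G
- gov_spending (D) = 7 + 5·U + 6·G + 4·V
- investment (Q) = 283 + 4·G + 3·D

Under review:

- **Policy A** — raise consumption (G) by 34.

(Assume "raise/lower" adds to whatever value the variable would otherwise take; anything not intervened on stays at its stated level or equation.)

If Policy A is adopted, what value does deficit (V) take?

Policy A (G + 34):
  U = 102
  Y = 94
  G = 97 + 102 + 2·94 (+34 from intervention) = 421
  V = 76 − 4·102 + 4·94 + 421 = 465

465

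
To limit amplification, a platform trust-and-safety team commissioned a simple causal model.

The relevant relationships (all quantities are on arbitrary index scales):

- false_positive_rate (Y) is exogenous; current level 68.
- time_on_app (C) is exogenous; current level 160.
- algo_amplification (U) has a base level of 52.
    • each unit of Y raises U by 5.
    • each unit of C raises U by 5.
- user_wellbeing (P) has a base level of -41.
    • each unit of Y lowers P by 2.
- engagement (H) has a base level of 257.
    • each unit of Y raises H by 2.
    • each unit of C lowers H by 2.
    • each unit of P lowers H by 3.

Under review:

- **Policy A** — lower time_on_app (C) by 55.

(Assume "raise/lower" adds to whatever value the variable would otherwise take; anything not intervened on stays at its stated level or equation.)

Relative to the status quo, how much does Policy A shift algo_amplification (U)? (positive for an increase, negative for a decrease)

Baseline:
  Y = 68
  C = 160
  U = 52 + 5·68 + 5·160 = 1192
Policy A (C − 55):
  Y = 68
  C = 160 − 55 = 105
  U = 52 + 5·68 + 5·105 = 917
Change in U: 917 − 1192 = -275

-275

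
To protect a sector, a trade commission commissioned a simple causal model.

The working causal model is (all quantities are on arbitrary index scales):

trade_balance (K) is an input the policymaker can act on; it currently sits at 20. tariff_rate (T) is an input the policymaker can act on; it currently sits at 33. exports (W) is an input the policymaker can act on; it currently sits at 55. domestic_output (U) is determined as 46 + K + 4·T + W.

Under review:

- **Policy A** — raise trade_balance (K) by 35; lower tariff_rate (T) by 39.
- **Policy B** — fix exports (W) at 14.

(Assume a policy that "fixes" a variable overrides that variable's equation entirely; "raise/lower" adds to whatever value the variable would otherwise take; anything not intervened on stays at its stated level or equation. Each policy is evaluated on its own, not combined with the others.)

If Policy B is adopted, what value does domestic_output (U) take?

Policy B (W := 14):
  K = 20
  T = 33
  W = 14
  U = 46 + 20 + 4·33 + 14 = 212

212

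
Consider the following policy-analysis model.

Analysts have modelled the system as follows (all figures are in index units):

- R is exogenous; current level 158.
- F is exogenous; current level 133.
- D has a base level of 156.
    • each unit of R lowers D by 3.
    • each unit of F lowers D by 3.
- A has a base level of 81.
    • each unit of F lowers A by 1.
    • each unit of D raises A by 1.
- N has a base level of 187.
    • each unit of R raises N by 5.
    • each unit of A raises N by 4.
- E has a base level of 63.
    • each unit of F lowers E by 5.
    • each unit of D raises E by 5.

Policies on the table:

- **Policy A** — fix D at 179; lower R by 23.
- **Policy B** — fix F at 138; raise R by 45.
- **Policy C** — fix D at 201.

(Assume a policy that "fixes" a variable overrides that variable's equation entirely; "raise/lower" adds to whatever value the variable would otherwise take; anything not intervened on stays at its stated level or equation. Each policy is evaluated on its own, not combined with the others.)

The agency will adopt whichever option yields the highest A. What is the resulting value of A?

149

Policy A (D := 179, R − 23):
  R = 158 − 23 = 135
  F = 133
  D = 179
  A = 81 − 133 + 179 = 127
Policy B (F := 138, R + 45):
  R = 158 + 45 = 203
  F = 138
  D = 156 − 3·203 − 3·138 = -867
  A = 81 − 138 + (-867) = -924
Policy C (D := 201):
  R = 158
  F = 133
  D = 201
  A = 81 − 133 + 201 = 149
Comparing — Policy A: A=127, Policy B: A=-924, Policy C: A=149. Highest is 149 (Policy C).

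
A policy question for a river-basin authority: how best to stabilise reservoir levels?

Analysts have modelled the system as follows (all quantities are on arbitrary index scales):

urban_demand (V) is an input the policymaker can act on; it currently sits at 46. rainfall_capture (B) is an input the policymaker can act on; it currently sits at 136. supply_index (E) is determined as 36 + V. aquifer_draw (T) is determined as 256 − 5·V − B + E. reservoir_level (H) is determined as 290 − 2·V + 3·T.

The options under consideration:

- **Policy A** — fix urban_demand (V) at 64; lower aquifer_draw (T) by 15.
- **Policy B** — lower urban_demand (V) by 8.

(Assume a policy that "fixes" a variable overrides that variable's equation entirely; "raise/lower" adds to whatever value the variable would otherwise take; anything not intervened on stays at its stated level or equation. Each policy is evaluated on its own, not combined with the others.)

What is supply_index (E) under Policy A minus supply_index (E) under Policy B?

Policy A (V := 64, T − 15):
  V = 64
  E = 36 + 64 = 100
Policy B (V − 8):
  V = 46 − 8 = 38
  E = 36 + 38 = 74
E: 100 − 74 = 26

26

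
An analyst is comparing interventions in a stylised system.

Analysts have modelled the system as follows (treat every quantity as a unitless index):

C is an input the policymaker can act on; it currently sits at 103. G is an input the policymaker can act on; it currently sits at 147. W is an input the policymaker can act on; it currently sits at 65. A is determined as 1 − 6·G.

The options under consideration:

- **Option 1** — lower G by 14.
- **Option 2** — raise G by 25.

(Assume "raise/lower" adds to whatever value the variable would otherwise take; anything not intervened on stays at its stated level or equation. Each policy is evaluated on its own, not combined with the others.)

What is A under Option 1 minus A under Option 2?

Option 1 (G − 14):
  G = 147 − 14 = 133
  A = 1 − 6·133 = -797
Option 2 (G + 25):
  G = 147 + 25 = 172
  A = 1 − 6·172 = -1031
A: -797 − (-1031) = 234

234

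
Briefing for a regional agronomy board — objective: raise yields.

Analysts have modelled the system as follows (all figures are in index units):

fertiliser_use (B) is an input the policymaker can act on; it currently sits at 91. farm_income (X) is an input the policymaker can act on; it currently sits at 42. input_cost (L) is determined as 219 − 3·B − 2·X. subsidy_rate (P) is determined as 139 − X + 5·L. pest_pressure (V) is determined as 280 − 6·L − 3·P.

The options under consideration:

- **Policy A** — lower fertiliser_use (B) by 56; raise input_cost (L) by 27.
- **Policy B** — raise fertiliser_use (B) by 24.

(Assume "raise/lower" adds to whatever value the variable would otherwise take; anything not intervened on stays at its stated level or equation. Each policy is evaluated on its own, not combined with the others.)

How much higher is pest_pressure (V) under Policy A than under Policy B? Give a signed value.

-5607

Policy A (B − 56, L + 27):
  B = 91 − 56 = 35
  X = 42
  L = 219 − 3·35 − 2·42 (+27 from intervention) = 57
  P = 139 − 42 + 5·57 = 382
  V = 280 − 6·57 − 3·382 = -1208
Policy B (B + 24):
  B = 91 + 24 = 115
  X = 42
  L = 219 − 3·115 − 2·42 = -210
  P = 139 − 42 + 5·(-210) = -953
  V = 280 − 6·(-210) − 3·(-953) = 4399
V: -1208 − 4399 = -5607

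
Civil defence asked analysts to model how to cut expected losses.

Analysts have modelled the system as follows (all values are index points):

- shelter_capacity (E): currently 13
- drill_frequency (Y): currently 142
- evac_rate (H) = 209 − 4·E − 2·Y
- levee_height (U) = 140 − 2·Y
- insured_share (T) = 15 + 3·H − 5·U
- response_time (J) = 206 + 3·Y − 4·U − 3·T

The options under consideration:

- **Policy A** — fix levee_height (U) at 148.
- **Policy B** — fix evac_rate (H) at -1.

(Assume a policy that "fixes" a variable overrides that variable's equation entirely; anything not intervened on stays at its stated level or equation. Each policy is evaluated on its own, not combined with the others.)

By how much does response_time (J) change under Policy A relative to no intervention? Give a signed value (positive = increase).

Baseline:
  E = 13
  Y = 142
  H = 209 − 4·13 − 2·142 = -127
  U = 140 − 2·142 = -144
  T = 15 + 3·(-127) − 5·(-144) = 354
  J = 206 + 3·142 − 4·(-144) − 3·354 = 146
Policy A (U := 148):
  E = 13
  Y = 142
  H = 209 − 4·13 − 2·142 = -127
  U = 148
  T = 15 + 3·(-127) − 5·148 = -1106
  J = 206 + 3·142 − 4·148 − 3·(-1106) = 3358
Change in J: 3358 − 146 = 3212

3212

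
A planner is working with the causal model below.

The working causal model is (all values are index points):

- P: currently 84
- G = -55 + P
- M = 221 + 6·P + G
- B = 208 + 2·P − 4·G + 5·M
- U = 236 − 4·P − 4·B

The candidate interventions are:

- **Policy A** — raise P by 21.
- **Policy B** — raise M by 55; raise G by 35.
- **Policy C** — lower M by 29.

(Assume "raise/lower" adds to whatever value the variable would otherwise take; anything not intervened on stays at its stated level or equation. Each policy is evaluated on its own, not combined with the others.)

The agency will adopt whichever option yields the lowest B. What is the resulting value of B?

Policy A (P + 21):
  P = 84 + 21 = 105
  G = -55 + 105 = 50
  M = 221 + 6·105 + 50 = 901
  B = 208 + 2·105 − 4·50 + 5·901 = 4723
Policy B (M + 55, G + 35):
  P = 84
  G = -55 + 84 (+35 from intervention) = 64
  M = 221 + 6·84 + 64 (+55 from intervention) = 844
  B = 208 + 2·84 − 4·64 + 5·844 = 4340
Policy C (M − 29):
  P = 84
  G = -55 + 84 = 29
  M = 221 + 6·84 + 29 (−29 from intervention) = 725
  B = 208 + 2·84 − 4·29 + 5·725 = 3885
Comparing — Policy A: B=4723, Policy B: B=4340, Policy C: B=3885. Lowest is 3885 (Policy C).

3885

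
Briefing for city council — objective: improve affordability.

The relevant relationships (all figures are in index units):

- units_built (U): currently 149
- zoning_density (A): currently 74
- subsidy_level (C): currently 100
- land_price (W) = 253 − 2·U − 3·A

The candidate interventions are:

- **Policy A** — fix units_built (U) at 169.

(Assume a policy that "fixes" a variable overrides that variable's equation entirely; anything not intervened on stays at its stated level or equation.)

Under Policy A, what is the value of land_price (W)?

Policy A (U := 169):
  U = 169
  A = 74
  W = 253 − 2·169 − 3·74 = -307

-307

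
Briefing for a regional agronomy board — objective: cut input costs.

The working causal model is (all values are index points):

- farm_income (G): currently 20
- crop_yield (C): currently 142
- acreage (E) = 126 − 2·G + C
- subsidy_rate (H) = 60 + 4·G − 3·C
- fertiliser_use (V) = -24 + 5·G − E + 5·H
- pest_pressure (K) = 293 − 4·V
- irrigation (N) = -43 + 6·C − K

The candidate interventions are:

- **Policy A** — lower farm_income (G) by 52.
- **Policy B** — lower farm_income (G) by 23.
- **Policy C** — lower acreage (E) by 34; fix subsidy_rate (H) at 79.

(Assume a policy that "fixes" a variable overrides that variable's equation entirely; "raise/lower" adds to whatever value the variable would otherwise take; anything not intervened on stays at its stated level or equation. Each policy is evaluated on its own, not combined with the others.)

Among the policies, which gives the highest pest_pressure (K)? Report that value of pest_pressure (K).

Policy A (G − 52):
  G = 20 − 52 = -32
  C = 142
  E = 126 − 2·(-32) + 142 = 332
  H = 60 + 4·(-32) − 3·142 = -494
  V = -24 + 5·(-32) − 332 + 5·(-494) = -2986
  K = 293 − 4·(-2986) = 12237
Policy B (G − 23):
  G = 20 − 23 = -3
  C = 142
  E = 126 − 2·(-3) + 142 = 274
  H = 60 + 4·(-3) − 3·142 = -378
  V = -24 + 5·(-3) − 274 + 5·(-378) = -2203
  K = 293 − 4·(-2203) = 9105
Policy C (E − 34, H := 79):
  G = 20
  C = 142
  E = 126 − 2·20 + 142 (−34 from intervention) = 194
  H = 79
  V = -24 + 5·20 − 194 + 5·79 = 277
  K = 293 − 4·277 = -815
Comparing — Policy A: K=12237, Policy B: K=9105, Policy C: K=-815. Highest is 12237 (Policy A).

12237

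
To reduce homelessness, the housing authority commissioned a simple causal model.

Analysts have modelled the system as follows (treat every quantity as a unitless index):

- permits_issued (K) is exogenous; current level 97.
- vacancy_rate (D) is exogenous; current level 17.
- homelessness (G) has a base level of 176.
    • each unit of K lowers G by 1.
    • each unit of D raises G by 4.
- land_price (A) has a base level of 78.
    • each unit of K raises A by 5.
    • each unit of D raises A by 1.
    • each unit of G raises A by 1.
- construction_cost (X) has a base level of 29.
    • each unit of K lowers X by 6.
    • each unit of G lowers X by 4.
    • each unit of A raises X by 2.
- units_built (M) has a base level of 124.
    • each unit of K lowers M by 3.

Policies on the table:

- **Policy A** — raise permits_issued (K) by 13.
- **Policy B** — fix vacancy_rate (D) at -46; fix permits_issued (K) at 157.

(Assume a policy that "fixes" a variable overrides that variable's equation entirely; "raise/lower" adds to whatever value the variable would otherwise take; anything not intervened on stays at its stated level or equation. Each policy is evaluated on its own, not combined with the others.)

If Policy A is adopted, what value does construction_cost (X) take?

Policy A (K + 13):
  K = 97 + 13 = 110
  D = 17
  G = 176 − 110 + 4·17 = 134
  A = 78 + 5·110 + 17 + 134 = 779
  X = 29 − 6·110 − 4·134 + 2·779 = 391

391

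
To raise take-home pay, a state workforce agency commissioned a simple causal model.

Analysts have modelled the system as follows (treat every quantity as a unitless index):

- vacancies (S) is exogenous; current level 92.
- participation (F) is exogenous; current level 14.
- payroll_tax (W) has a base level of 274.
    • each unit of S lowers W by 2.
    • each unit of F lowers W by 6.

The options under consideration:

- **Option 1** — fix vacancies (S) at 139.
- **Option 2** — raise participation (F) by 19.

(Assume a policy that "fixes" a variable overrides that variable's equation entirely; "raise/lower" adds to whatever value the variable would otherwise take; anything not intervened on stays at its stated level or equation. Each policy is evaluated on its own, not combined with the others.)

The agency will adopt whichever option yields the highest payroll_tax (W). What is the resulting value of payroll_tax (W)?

Option 1 (S := 139):
  S = 139
  F = 14
  W = 274 − 2·139 − 6·14 = -88
Option 2 (F + 19):
  S = 92
  F = 14 + 19 = 33
  W = 274 − 2·92 − 6·33 = -108
Comparing — Option 1: W=-88, Option 2: W=-108. Highest is -88 (Option 1).

-88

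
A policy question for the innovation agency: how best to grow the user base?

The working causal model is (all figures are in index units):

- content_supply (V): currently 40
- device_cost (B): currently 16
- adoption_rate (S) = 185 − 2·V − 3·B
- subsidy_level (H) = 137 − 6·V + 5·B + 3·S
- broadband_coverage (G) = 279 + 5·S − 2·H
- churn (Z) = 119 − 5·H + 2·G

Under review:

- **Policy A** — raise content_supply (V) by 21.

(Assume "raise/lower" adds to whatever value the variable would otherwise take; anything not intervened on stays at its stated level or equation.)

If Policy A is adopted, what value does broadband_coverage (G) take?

Policy A (V + 21):
  V = 40 + 21 = 61
  B = 16
  S = 185 − 2·61 − 3·16 = 15
  H = 137 − 6·61 + 5·16 + 3·15 = -104
  G = 279 + 5·15 − 2·(-104) = 562

562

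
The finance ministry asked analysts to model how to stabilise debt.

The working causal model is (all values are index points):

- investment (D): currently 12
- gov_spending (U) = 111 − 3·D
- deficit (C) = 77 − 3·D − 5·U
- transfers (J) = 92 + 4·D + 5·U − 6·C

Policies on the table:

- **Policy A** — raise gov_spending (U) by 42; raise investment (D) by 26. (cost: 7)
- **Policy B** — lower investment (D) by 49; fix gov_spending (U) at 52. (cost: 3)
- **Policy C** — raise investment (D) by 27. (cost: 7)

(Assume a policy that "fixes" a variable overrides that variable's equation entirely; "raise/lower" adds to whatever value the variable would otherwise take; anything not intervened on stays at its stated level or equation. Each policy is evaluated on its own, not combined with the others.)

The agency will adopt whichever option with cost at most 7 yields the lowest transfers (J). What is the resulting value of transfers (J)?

Policy A (U + 42, D + 26):
  D = 12 + 26 = 38
  U = 111 − 3·38 (+42 from intervention) = 39
  C = 77 − 3·38 − 5·39 = -232
  J = 92 + 4·38 + 5·39 − 6·(-232) = 1831
Policy B (D − 49, U := 52):
  D = 12 − 49 = -37
  U = 52
  C = 77 − 3·(-37) − 5·52 = -72
  J = 92 + 4·(-37) + 5·52 − 6·(-72) = 636
Policy C (D + 27):
  D = 12 + 27 = 39
  U = 111 − 3·39 = -6
  C = 77 − 3·39 − 5·(-6) = -10
  J = 92 + 4·39 + 5·(-6) − 6·(-10) = 278
Comparing — Policy A: J=1831, Policy B: J=636, Policy C: J=278. Lowest is 278 (Policy C).

278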